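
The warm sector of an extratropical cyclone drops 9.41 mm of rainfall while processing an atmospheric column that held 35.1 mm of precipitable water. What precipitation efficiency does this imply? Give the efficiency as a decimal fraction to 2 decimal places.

ε = rainfall / PW = 9.41 / 35.1 = 0.27.

ε ≈ 0.27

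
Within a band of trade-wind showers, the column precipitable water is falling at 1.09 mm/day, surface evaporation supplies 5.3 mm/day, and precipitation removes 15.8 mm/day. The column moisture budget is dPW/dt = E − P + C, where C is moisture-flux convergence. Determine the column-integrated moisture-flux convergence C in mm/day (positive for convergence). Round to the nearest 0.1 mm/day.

C ≈ 9.4 mm/day

dPW/dt = -1.09 mm/day.
C = dPW/dt − E + P = (-1.09) − 5.3 + 15.8 = 9.4 mm/day.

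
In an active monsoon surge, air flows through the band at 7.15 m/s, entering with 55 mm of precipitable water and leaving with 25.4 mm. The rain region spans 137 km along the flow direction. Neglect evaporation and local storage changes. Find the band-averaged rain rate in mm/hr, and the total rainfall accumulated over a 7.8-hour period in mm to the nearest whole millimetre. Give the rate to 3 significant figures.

R ≈ 5.56 mm/hr; total ≈ 43 mm

Column moisture flux per unit crosswind length is F = V × PW.
Inflow: F_in = 7.15 × 55 = 393.25 mm·m/s
Outflow: F_out = 7.15 × 25.4 = 181.61 mm·m/s
Steady-state rate R = (F_in − F_out)/L = (393.25 − 181.61) / 137000 m = 1.545e-03 mm/s.
R = 1.545e-03 × 3600 = 5.56 mm/hr.
Over 7.8 h: total = 5.56 × 7.8 = 43.368 ≈ 43 mm.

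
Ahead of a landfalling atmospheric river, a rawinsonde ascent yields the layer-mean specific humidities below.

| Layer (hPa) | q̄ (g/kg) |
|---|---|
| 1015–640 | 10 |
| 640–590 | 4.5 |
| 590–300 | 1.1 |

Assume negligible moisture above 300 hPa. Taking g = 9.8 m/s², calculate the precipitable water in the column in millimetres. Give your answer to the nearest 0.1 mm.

Precipitable water is the column-integrated vapour mass per unit area: PW = (1/g) Σ q̄ Δp, with q in kg/kg and Δp in Pa (1 kg/m² of water = 1 mm).
Layer 1015–640 hPa: Δp = 375 hPa = 37500 Pa, q̄ = 0.01 kg/kg → 0.01 × 37500 / 9.8 = 38.27 mm
Layer 640–590 hPa: Δp = 50 hPa = 5000 Pa, q̄ = 0.0045 kg/kg → 0.0045 × 5000 / 9.8 = 2.30 mm
Layer 590–300 hPa: Δp = 290 hPa = 29000 Pa, q̄ = 0.0011 kg/kg → 0.0011 × 29000 / 9.8 = 3.26 mm
PW = 38.27 + 2.30 + 3.26 = 43.83 ≈ 43.8 mm.

PW ≈ 43.8 mm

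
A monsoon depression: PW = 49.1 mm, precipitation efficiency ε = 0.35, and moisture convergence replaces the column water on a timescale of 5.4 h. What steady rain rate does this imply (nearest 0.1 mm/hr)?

Each overturning extracts ε × PW = 0.35 × 49.1 = 17.185 mm.
Rate = ε·PW / τ = 17.185 / 5.4 h = 3.2 mm/hr.

R ≈ 3.2 mm/hr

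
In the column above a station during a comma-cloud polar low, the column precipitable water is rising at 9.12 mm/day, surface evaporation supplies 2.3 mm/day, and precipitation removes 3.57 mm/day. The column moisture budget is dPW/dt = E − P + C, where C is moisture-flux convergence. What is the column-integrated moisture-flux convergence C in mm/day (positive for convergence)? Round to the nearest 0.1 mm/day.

C ≈ 10.4 mm/day

dPW/dt = +9.12 mm/day.
C = dPW/dt − E + P = (+9.12) − 2.3 + 3.57 = 10.4 mm/day.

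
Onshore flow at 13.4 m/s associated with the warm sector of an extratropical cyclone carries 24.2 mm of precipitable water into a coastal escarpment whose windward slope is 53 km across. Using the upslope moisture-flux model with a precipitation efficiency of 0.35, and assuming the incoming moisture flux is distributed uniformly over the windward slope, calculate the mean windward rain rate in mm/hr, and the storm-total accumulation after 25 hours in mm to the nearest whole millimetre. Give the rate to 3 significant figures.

R ≈ 7.71 mm/hr; total ≈ 193 mm

Incoming column moisture flux per unit ridge length: F = V × PW = 13.4 × 24.2 = 324.28 mm·m/s.
Spread over the 53 km slope with efficiency ε = 0.35: R = ε·F/W = 0.35 × 324.28 / 53000 m = 2.141e-03 mm/s.
R = 2.141e-03 × 3600 = 7.71 mm/hr.
Over 25 h: total = 7.71 × 25 = 192.75 ≈ 193 mm.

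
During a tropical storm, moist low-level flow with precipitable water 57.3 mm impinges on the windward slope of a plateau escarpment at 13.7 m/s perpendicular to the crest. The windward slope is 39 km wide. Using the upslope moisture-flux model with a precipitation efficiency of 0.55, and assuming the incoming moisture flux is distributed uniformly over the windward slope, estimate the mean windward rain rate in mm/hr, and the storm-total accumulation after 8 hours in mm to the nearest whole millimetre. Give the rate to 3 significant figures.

Incoming column moisture flux per unit ridge length: F = V × PW = 13.7 × 57.3 = 785.01 mm·m/s.
Spread over the 39 km slope with efficiency ε = 0.55: R = ε·F/W = 0.55 × 785.01 / 39000 m = 1.107e-02 mm/s.
R = 1.107e-02 × 3600 = 39.9 mm/hr.
Over 8 h: total = 39.9 × 8 = 319.2 ≈ 319 mm.

R ≈ 39.9 mm/hr; total ≈ 319 mm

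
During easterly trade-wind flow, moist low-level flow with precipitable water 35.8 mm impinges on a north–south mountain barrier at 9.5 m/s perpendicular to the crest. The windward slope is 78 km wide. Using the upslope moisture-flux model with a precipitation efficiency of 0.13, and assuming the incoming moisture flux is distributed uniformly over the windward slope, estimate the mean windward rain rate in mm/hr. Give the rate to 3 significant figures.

Incoming column moisture flux per unit ridge length: F = V × PW = 9.5 × 35.8 = 340.1 mm·m/s.
Spread over the 78 km slope with efficiency ε = 0.13: R = ε·F/W = 0.13 × 340.1 / 78000 m = 5.668e-04 mm/s.
R = 5.668e-04 × 3600 = 2.04 mm/hr.

R ≈ 2.04 mm/hr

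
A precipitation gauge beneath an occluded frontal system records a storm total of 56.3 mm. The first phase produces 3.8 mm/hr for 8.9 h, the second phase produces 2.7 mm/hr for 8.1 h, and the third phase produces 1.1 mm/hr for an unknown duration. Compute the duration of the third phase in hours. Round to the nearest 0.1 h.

duration ≈ 0.6 h

Known phases: 3.8 × 8.9 + 2.7 × 8.1 = 33.82 + 21.87 = 55.69 mm.
Remaining depth = 56.3 − 55.69 = 0.61 mm.
Duration = 0.61 / 1.1 = 0.6 h.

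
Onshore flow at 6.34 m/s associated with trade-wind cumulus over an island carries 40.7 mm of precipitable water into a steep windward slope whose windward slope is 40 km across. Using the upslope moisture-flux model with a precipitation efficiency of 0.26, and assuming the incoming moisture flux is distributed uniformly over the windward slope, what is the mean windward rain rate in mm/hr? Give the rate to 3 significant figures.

Incoming column moisture flux per unit ridge length: F = V × PW = 6.34 × 40.7 = 258.038 mm·m/s.
Spread over the 40 km slope with efficiency ε = 0.26: R = ε·F/W = 0.26 × 258.038 / 40000 m = 1.677e-03 mm/s.
R = 1.677e-03 × 3600 = 6.04 mm/hr.

R ≈ 6.04 mm/hr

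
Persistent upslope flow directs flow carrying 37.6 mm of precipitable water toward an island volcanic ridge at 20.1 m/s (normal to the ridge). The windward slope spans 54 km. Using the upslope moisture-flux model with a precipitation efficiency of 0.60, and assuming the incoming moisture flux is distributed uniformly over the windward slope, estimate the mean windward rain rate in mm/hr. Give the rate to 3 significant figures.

R ≈ 30.2 mm/hr

Incoming column moisture flux per unit ridge length: F = V × PW = 20.1 × 37.6 = 755.76 mm·m/s.
Spread over the 54 km slope with efficiency ε = 0.60: R = ε·F/W = 0.60 × 755.76 / 54000 m = 8.397e-03 mm/s.
R = 8.397e-03 × 3600 = 30.2 mm/hr.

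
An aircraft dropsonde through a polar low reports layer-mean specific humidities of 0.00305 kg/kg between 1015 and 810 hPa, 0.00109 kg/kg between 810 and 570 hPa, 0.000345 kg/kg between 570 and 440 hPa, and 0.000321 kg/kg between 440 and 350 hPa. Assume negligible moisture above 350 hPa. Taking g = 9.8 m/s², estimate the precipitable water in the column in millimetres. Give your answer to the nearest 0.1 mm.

Precipitable water is the column-integrated vapour mass per unit area: PW = (1/g) Σ q̄ Δp, with q in kg/kg and Δp in Pa (1 kg/m² of water = 1 mm).
Layer 1015–810 hPa: Δp = 205 hPa = 20500 Pa, q̄ = 0.00305 kg/kg → 0.00305 × 20500 / 9.8 = 6.38 mm
Layer 810–570 hPa: Δp = 240 hPa = 24000 Pa, q̄ = 0.00109 kg/kg → 0.00109 × 24000 / 9.8 = 2.67 mm
Layer 570–440 hPa: Δp = 130 hPa = 13000 Pa, q̄ = 0.000345 kg/kg → 0.000345 × 13000 / 9.8 = 0.46 mm
Layer 440–350 hPa: Δp = 90 hPa = 9000 Pa, q̄ = 0.000321 kg/kg → 0.000321 × 9000 / 9.8 = 0.29 mm
PW = 6.38 + 2.67 + 0.46 + 0.29 = 9.80 ≈ 9.8 mm.

PW ≈ 9.8 mm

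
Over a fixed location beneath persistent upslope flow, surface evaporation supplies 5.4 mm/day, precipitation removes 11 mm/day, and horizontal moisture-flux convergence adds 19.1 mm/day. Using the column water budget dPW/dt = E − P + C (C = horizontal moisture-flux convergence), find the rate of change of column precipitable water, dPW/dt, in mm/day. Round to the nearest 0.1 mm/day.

dPW/dt = E − P + C = 5.4 − 11 + (19.1) = 13.5 mm/day.

dPW/dt ≈ 13.5 mm/day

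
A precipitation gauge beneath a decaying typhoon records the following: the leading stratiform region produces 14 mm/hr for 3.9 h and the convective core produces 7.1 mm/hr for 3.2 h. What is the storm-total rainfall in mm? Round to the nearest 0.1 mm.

Total = Σ Rᵢ Δtᵢ = 14 × 3.9 + 7.1 × 3.2
      = 54.6 + 22.72 = 77.3 mm.

total ≈ 77.3 mm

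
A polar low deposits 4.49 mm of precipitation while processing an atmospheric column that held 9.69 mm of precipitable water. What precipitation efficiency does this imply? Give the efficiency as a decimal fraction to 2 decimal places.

ε ≈ 0.46

ε = precipitation / PW = 4.49 / 9.69 = 0.46.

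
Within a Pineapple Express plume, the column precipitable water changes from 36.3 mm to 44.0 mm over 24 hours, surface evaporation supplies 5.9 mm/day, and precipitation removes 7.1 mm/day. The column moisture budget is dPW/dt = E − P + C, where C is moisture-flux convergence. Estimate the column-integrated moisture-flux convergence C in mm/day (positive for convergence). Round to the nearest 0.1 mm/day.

C ≈ 8.9 mm/day

dPW/dt = (44.0 − 36.3) mm / (24/24 day) = +7.700 mm/day.
C = dPW/dt − E + P = (+7.700) − 5.9 + 7.1 = 8.9 mm/day.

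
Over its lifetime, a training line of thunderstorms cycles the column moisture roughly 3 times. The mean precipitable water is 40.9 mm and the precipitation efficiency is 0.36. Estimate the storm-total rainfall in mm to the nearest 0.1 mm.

Each cycle deposits ε × PW = 0.36 × 40.9 = 14.724 mm.
Over 3 cycles: 3 × 14.724 = 44.2 mm.

rainfall ≈ 44.2 mm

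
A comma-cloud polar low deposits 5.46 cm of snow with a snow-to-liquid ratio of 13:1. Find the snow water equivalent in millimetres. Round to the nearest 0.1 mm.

SWE = snow depth / ratio = 5.46 cm / 13 = 0.420 cm = 4.2 mm.

SWE ≈ 4.2 mm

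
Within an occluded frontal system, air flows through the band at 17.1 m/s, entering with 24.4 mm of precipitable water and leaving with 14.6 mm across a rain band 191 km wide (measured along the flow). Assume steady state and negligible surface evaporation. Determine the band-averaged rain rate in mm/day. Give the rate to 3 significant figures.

Column moisture flux per unit crosswind length is F = V × PW.
Inflow: F_in = 17.1 × 24.4 = 417.24 mm·m/s
Outflow: F_out = 17.1 × 14.6 = 249.66 mm·m/s
Steady-state rate R = (F_in − F_out)/L = (417.24 − 249.66) / 191000 m = 8.774e-04 mm/s.
R = 8.774e-04 × 3600 × 24 = 75.8 mm/day.

R ≈ 75.8 mm/day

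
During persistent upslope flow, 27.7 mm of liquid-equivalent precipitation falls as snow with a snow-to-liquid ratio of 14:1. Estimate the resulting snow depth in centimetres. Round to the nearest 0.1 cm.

Snow depth = liquid × ratio = 27.7 mm × 14 = 387.8 mm = 38.8 cm.

snow depth ≈ 38.8 cm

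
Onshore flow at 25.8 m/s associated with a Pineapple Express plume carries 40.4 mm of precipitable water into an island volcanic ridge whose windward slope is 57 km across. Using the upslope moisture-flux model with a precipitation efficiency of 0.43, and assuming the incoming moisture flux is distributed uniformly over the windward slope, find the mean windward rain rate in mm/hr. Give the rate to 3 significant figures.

R ≈ 28.3 mm/hr

Incoming column moisture flux per unit ridge length: F = V × PW = 25.8 × 40.4 = 1042.32 mm·m/s.
Spread over the 57 km slope with efficiency ε = 0.43: R = ε·F/W = 0.43 × 1042.32 / 57000 m = 7.863e-03 mm/s.
R = 7.863e-03 × 3600 = 28.3 mm/hr.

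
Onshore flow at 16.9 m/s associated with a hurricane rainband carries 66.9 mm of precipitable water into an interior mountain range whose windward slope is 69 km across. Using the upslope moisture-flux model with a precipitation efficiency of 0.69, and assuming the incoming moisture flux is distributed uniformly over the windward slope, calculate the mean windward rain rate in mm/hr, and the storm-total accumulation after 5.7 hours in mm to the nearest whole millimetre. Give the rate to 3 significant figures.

Incoming column moisture flux per unit ridge length: F = V × PW = 16.9 × 66.9 = 1130.61 mm·m/s.
Spread over the 69 km slope with efficiency ε = 0.69: R = ε·F/W = 0.69 × 1130.61 / 69000 m = 1.131e-02 mm/s.
R = 1.131e-02 × 3600 = 40.7 mm/hr.
Over 5.7 h: total = 40.7 × 5.7 = 231.99 ≈ 232 mm.

R ≈ 40.7 mm/hr; total ≈ 232 mm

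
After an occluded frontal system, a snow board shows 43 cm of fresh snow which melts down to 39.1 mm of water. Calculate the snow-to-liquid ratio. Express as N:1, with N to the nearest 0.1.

ratio ≈ 11.0

Ratio = snow depth / SWE = 430 mm / 39.1 mm = 11.0, i.e. 11.0:1.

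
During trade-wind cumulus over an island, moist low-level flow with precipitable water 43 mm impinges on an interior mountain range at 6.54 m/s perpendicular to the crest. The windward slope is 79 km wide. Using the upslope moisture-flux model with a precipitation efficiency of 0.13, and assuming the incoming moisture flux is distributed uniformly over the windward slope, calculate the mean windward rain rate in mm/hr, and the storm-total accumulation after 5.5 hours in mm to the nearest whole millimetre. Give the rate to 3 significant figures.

Incoming column moisture flux per unit ridge length: F = V × PW = 6.54 × 43 = 281.22 mm·m/s.
Spread over the 79 km slope with efficiency ε = 0.13: R = ε·F/W = 0.13 × 281.22 / 79000 m = 4.628e-04 mm/s.
R = 4.628e-04 × 3600 = 1.67 mm/hr.
Over 5.5 h: total = 1.67 × 5.5 = 9.185 ≈ 9 mm.

R ≈ 1.67 mm/hr; total ≈ 9 mm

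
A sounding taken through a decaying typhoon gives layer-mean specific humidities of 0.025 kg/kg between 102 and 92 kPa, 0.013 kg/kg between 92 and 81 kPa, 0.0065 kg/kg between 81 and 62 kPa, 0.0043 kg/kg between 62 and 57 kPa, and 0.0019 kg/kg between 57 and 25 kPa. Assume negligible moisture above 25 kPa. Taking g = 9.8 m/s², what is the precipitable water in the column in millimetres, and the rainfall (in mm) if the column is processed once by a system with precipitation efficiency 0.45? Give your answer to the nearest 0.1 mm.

PW ≈ 61.1 mm; rainfall ≈ 27.5 mm

Precipitable water is the column-integrated vapour mass per unit area: PW = (1/g) Σ q̄ Δp, with q in kg/kg and Δp in Pa (1 kg/m² of water = 1 mm).
Layer 102–92 kPa: Δp = 100 hPa = 10000 Pa, q̄ = 0.025 kg/kg → 0.025 × 10000 / 9.8 = 25.51 mm
Layer 92–81 kPa: Δp = 110 hPa = 11000 Pa, q̄ = 0.013 kg/kg → 0.013 × 11000 / 9.8 = 14.59 mm
Layer 81–62 kPa: Δp = 190 hPa = 19000 Pa, q̄ = 0.0065 kg/kg → 0.0065 × 19000 / 9.8 = 12.60 mm
Layer 62–57 kPa: Δp = 50 hPa = 5000 Pa, q̄ = 0.0043 kg/kg → 0.0043 × 5000 / 9.8 = 2.19 mm
Layer 57–25 kPa: Δp = 320 hPa = 32000 Pa, q̄ = 0.0019 kg/kg → 0.0019 × 32000 / 9.8 = 6.20 mm
PW = 25.51 + 14.59 + 12.60 + 2.19 + 6.20 = 61.09 ≈ 61.1 mm.
Rainfall = ε × PW = 0.45 × 61.1 = 27.5 mm.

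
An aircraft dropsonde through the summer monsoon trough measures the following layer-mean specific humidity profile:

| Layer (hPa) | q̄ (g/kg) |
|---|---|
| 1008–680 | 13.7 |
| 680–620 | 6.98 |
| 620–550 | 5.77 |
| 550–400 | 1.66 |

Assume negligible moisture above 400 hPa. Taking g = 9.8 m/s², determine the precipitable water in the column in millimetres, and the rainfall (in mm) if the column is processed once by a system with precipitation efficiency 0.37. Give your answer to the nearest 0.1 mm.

PW ≈ 56.8 mm; rainfall ≈ 21.0 mm

Precipitable water is the column-integrated vapour mass per unit area: PW = (1/g) Σ q̄ Δp, with q in kg/kg and Δp in Pa (1 kg/m² of water = 1 mm).
Layer 1008–680 hPa: Δp = 328 hPa = 32800 Pa, q̄ = 0.0137 kg/kg → 0.0137 × 32800 / 9.8 = 45.85 mm
Layer 680–620 hPa: Δp = 60 hPa = 6000 Pa, q̄ = 0.00698 kg/kg → 0.00698 × 6000 / 9.8 = 4.27 mm
Layer 620–550 hPa: Δp = 70 hPa = 7000 Pa, q̄ = 0.00577 kg/kg → 0.00577 × 7000 / 9.8 = 4.12 mm
Layer 550–400 hPa: Δp = 150 hPa = 15000 Pa, q̄ = 0.00166 kg/kg → 0.00166 × 15000 / 9.8 = 2.54 mm
PW = 45.85 + 4.27 + 4.12 + 2.54 = 56.78 ≈ 56.8 mm.
Rainfall = ε × PW = 0.37 × 56.8 = 21.0 mm.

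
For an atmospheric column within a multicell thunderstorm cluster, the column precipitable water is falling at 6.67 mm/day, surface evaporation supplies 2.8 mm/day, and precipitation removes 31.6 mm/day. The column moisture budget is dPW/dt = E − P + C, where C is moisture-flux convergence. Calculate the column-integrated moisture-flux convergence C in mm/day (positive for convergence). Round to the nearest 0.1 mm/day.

dPW/dt = -6.67 mm/day.
C = dPW/dt − E + P = (-6.67) − 2.8 + 31.6 = 22.1 mm/day.

C ≈ 22.1 mm/day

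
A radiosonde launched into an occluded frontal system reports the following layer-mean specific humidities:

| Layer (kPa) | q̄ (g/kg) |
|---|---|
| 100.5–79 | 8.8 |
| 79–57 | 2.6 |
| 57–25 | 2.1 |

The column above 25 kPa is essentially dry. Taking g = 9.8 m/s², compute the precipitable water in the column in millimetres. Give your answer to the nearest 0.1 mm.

Precipitable water is the column-integrated vapour mass per unit area: PW = (1/g) Σ q̄ Δp, with q in kg/kg and Δp in Pa (1 kg/m² of water = 1 mm).
Layer 100.5–79 kPa: Δp = 215 hPa = 21500 Pa, q̄ = 0.0088 kg/kg → 0.0088 × 21500 / 9.8 = 19.31 mm
Layer 79–57 kPa: Δp = 220 hPa = 22000 Pa, q̄ = 0.0026 kg/kg → 0.0026 × 22000 / 9.8 = 5.84 mm
Layer 57–25 kPa: Δp = 320 hPa = 32000 Pa, q̄ = 0.0021 kg/kg → 0.0021 × 32000 / 9.8 = 6.86 mm
PW = 19.31 + 5.84 + 6.86 = 32.01 ≈ 32.0 mm.

PW ≈ 32.0 mm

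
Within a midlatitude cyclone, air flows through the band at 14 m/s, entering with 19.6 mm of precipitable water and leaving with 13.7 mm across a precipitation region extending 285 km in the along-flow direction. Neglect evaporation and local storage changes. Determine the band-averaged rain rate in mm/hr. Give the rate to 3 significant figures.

Column moisture flux per unit crosswind length is F = V × PW.
Inflow: F_in = 14 × 19.6 = 274.4 mm·m/s
Outflow: F_out = 14 × 13.7 = 191.8 mm·m/s
Steady-state rate R = (F_in − F_out)/L = (274.4 − 191.8) / 285000 m = 2.898e-04 mm/s.
R = 2.898e-04 × 3600 = 1.04 mm/hr.

R ≈ 1.04 mm/hr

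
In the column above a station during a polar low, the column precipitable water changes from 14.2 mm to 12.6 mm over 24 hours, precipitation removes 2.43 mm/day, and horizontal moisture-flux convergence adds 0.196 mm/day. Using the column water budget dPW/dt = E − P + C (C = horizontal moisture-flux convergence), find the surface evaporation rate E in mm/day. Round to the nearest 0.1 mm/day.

E ≈ 0.6 mm/day

dPW/dt = (12.6 − 14.2) mm / (24/24 day) = -1.600 mm/day.
E = dPW/dt + P − C = (-1.600) + 2.43 − (0.196) = 0.6 mm/day.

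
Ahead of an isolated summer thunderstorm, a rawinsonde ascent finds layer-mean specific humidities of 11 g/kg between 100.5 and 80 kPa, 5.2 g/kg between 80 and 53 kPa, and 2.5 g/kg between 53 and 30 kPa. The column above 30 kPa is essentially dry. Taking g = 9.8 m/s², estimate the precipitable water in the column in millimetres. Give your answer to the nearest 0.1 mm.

PW ≈ 43.2 mm

Precipitable water is the column-integrated vapour mass per unit area: PW = (1/g) Σ q̄ Δp, with q in kg/kg and Δp in Pa (1 kg/m² of water = 1 mm).
Layer 100.5–80 kPa: Δp = 205 hPa = 20500 Pa, q̄ = 0.011 kg/kg → 0.011 × 20500 / 9.8 = 23.01 mm
Layer 80–53 kPa: Δp = 270 hPa = 27000 Pa, q̄ = 0.0052 kg/kg → 0.0052 × 27000 / 9.8 = 14.33 mm
Layer 53–30 kPa: Δp = 230 hPa = 23000 Pa, q̄ = 0.0025 kg/kg → 0.0025 × 23000 / 9.8 = 5.87 mm
PW = 23.01 + 14.33 + 5.87 = 43.21 ≈ 43.2 mm.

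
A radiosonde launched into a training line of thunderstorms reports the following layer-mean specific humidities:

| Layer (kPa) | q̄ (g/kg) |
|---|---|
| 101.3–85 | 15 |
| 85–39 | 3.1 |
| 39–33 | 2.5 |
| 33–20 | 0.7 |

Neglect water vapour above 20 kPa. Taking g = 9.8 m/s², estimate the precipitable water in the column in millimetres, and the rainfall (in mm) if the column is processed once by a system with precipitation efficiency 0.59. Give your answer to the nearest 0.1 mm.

PW ≈ 42.0 mm; rainfall ≈ 24.8 mm

Precipitable water is the column-integrated vapour mass per unit area: PW = (1/g) Σ q̄ Δp, with q in kg/kg and Δp in Pa (1 kg/m² of water = 1 mm).
Layer 101.3–85 kPa: Δp = 163 hPa = 16300 Pa, q̄ = 0.015 kg/kg → 0.015 × 16300 / 9.8 = 24.95 mm
Layer 85–39 kPa: Δp = 460 hPa = 46000 Pa, q̄ = 0.0031 kg/kg → 0.0031 × 46000 / 9.8 = 14.55 mm
Layer 39–33 kPa: Δp = 60 hPa = 6000 Pa, q̄ = 0.0025 kg/kg → 0.0025 × 6000 / 9.8 = 1.53 mm
Layer 33–20 kPa: Δp = 130 hPa = 13000 Pa, q̄ = 0.0007 kg/kg → 0.0007 × 13000 / 9.8 = 0.93 mm
PW = 24.95 + 14.55 + 1.53 + 0.93 = 41.96 ≈ 42.0 mm.
Rainfall = ε × PW = 0.59 × 42.0 = 24.8 mm.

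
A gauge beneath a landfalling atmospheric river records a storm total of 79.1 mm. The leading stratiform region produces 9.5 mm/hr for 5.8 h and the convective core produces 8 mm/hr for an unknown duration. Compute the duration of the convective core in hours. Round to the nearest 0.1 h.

Known phases: 9.5 × 5.8 = 55.1 mm.
Remaining depth = 79.1 − 55.1 = 24 mm.
Duration = 24 / 8 = 3.0 h.

duration ≈ 3.0 h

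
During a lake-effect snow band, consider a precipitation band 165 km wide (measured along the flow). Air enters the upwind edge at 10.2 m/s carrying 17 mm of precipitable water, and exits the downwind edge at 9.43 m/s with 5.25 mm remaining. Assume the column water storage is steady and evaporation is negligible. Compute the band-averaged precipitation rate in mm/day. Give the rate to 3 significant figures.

R ≈ 64.9 mm/day

Column moisture flux per unit crosswind length is F = V × PW.
Inflow: F_in = 10.2 × 17 = 173.4 mm·m/s
Outflow: F_out = 9.43 × 5.25 = 49.5075 mm·m/s
Steady-state rate R = (F_in − F_out)/L = (173.4 − 49.5075) / 165000 m = 7.509e-04 mm/s.
R = 7.509e-04 × 3600 × 24 = 64.9 mm/day.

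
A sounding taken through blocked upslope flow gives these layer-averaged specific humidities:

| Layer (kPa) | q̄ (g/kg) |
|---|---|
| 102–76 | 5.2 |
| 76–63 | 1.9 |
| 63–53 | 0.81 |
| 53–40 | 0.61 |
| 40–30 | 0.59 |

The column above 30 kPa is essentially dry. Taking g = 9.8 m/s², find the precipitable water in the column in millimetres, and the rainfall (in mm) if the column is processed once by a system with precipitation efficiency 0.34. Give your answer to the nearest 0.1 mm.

Precipitable water is the column-integrated vapour mass per unit area: PW = (1/g) Σ q̄ Δp, with q in kg/kg and Δp in Pa (1 kg/m² of water = 1 mm).
Layer 102–76 kPa: Δp = 260 hPa = 26000 Pa, q̄ = 0.0052 kg/kg → 0.0052 × 26000 / 9.8 = 13.80 mm
Layer 76–63 kPa: Δp = 130 hPa = 13000 Pa, q̄ = 0.0019 kg/kg → 0.0019 × 13000 / 9.8 = 2.52 mm
Layer 63–53 kPa: Δp = 100 hPa = 10000 Pa, q̄ = 0.00081 kg/kg → 0.00081 × 10000 / 9.8 = 0.83 mm
Layer 53–40 kPa: Δp = 130 hPa = 13000 Pa, q̄ = 0.00061 kg/kg → 0.00061 × 13000 / 9.8 = 0.81 mm
Layer 40–30 kPa: Δp = 100 hPa = 10000 Pa, q̄ = 0.00059 kg/kg → 0.00059 × 10000 / 9.8 = 0.60 mm
PW = 13.80 + 2.52 + 0.83 + 0.81 + 0.60 = 18.56 ≈ 18.6 mm.
Rainfall = ε × PW = 0.34 × 18.6 = 6.3 mm.

PW ≈ 18.6 mm; rainfall ≈ 6.3 mm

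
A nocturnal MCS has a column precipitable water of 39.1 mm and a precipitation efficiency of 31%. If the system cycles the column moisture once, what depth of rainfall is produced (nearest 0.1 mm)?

Rainfall = ε × PW = 0.31 × 39.1 = 12.1 mm.

rainfall ≈ 12.1 mm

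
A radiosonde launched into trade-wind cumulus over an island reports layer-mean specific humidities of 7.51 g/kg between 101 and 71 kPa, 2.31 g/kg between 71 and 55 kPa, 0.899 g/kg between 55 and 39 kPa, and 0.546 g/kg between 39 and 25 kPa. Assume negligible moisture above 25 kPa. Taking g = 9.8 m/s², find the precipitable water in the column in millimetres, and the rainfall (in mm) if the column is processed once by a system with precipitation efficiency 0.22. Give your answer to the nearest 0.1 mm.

Precipitable water is the column-integrated vapour mass per unit area: PW = (1/g) Σ q̄ Δp, with q in kg/kg and Δp in Pa (1 kg/m² of water = 1 mm).
Layer 101–71 kPa: Δp = 300 hPa = 30000 Pa, q̄ = 0.00751 kg/kg → 0.00751 × 30000 / 9.8 = 22.99 mm
Layer 71–55 kPa: Δp = 160 hPa = 16000 Pa, q̄ = 0.00231 kg/kg → 0.00231 × 16000 / 9.8 = 3.77 mm
Layer 55–39 kPa: Δp = 160 hPa = 16000 Pa, q̄ = 0.000899 kg/kg → 0.000899 × 16000 / 9.8 = 1.47 mm
Layer 39–25 kPa: Δp = 140 hPa = 14000 Pa, q̄ = 0.000546 kg/kg → 0.000546 × 14000 / 9.8 = 0.78 mm
PW = 22.99 + 3.77 + 1.47 + 0.78 = 29.01 ≈ 29.0 mm.
Rainfall = ε × PW = 0.22 × 29.0 = 6.4 mm.

PW ≈ 29.0 mm; rainfall ≈ 6.4 mm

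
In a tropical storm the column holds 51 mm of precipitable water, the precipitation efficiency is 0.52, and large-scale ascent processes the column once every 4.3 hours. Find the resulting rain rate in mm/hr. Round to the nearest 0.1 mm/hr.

R ≈ 6.2 mm/hr

Each overturning extracts ε × PW = 0.52 × 51 = 26.52 mm.
Rate = ε·PW / τ = 26.52 / 4.3 h = 6.2 mm/hr.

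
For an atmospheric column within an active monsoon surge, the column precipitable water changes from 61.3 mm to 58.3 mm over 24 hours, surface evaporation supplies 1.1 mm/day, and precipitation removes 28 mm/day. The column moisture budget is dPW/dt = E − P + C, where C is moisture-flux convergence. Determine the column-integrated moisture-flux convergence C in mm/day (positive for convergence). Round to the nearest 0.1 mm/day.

dPW/dt = (58.3 − 61.3) mm / (24/24 day) = -3.000 mm/day.
C = dPW/dt − E + P = (-3.000) − 1.1 + 28 = 23.9 mm/day.

C ≈ 23.9 mm/day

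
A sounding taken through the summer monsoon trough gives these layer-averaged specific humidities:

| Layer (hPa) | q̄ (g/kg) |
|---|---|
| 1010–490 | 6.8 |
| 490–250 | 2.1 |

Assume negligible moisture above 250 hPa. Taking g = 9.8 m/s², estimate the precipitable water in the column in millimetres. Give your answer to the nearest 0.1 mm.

Precipitable water is the column-integrated vapour mass per unit area: PW = (1/g) Σ q̄ Δp, with q in kg/kg and Δp in Pa (1 kg/m² of water = 1 mm).
Layer 1010–490 hPa: Δp = 520 hPa = 52000 Pa, q̄ = 0.0068 kg/kg → 0.0068 × 52000 / 9.8 = 36.08 mm
Layer 490–250 hPa: Δp = 240 hPa = 24000 Pa, q̄ = 0.0021 kg/kg → 0.0021 × 24000 / 9.8 = 5.14 mm
PW = 36.08 + 5.14 = 41.22 ≈ 41.2 mm.

PW ≈ 41.2 mm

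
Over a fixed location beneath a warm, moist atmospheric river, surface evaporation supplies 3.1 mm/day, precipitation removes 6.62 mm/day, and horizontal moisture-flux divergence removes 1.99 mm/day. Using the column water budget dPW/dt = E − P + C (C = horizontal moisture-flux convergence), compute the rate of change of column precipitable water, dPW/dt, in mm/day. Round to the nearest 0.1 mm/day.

dPW/dt = E − P + C = 3.1 − 6.62 + (-1.99) = -5.5 mm/day.

dPW/dt ≈ -5.5 mm/day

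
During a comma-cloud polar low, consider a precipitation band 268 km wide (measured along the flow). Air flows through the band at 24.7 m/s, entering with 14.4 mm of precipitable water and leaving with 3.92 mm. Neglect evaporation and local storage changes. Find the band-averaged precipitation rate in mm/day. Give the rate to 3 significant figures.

Column moisture flux per unit crosswind length is F = V × PW.
Inflow: F_in = 24.7 × 14.4 = 355.68 mm·m/s
Outflow: F_out = 24.7 × 3.92 = 96.824 mm·m/s
Steady-state rate R = (F_in − F_out)/L = (355.68 − 96.824) / 268000 m = 9.659e-04 mm/s.
R = 9.659e-04 × 3600 × 24 = 83.5 mm/day.

R ≈ 83.5 mm/day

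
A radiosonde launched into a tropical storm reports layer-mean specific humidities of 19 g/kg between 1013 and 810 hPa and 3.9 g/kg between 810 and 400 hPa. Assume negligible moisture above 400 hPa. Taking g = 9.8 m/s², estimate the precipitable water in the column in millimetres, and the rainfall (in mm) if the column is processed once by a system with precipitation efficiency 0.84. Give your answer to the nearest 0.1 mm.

Precipitable water is the column-integrated vapour mass per unit area: PW = (1/g) Σ q̄ Δp, with q in kg/kg and Δp in Pa (1 kg/m² of water = 1 mm).
Layer 1013–810 hPa: Δp = 203 hPa = 20300 Pa, q̄ = 0.019 kg/kg → 0.019 × 20300 / 9.8 = 39.36 mm
Layer 810–400 hPa: Δp = 410 hPa = 41000 Pa, q̄ = 0.0039 kg/kg → 0.0039 × 41000 / 9.8 = 16.32 mm
PW = 39.36 + 16.32 = 55.68 ≈ 55.7 mm.
Rainfall = ε × PW = 0.84 × 55.7 = 46.8 mm.

PW ≈ 55.7 mm; rainfall ≈ 46.8 mm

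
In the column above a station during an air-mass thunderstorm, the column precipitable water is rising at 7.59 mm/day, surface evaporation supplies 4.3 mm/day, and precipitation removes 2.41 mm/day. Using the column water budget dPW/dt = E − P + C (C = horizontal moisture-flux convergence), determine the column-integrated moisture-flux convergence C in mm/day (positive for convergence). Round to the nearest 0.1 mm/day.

C ≈ 5.7 mm/day

dPW/dt = +7.59 mm/day.
C = dPW/dt − E + P = (+7.59) − 4.3 + 2.41 = 5.7 mm/day.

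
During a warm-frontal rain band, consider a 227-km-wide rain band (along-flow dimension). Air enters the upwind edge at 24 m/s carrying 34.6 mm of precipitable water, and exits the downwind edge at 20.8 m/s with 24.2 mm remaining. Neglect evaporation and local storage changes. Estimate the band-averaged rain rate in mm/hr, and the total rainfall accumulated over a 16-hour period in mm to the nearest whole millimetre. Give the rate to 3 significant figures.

R ≈ 5.19 mm/hr; total ≈ 83 mm

Column moisture flux per unit crosswind length is F = V × PW.
Inflow: F_in = 24 × 34.6 = 830.4 mm·m/s
Outflow: F_out = 20.8 × 24.2 = 503.36 mm·m/s
Steady-state rate R = (F_in − F_out)/L = (830.4 − 503.36) / 227000 m = 1.441e-03 mm/s.
R = 1.441e-03 × 3600 = 5.19 mm/hr.
Over 16 h: total = 5.19 × 16 = 83.04 ≈ 83 mm.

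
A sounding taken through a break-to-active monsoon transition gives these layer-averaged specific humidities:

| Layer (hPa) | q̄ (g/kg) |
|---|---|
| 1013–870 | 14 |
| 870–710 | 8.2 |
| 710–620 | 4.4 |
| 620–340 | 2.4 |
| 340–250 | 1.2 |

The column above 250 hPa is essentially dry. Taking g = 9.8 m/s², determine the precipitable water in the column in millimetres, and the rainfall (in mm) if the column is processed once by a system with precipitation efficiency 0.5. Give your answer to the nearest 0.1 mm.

PW ≈ 45.8 mm; rainfall ≈ 22.9 mm

Precipitable water is the column-integrated vapour mass per unit area: PW = (1/g) Σ q̄ Δp, with q in kg/kg and Δp in Pa (1 kg/m² of water = 1 mm).
Layer 1013–870 hPa: Δp = 143 hPa = 14300 Pa, q̄ = 0.014 kg/kg → 0.014 × 14300 / 9.8 = 20.43 mm
Layer 870–710 hPa: Δp = 160 hPa = 16000 Pa, q̄ = 0.0082 kg/kg → 0.0082 × 16000 / 9.8 = 13.39 mm
Layer 710–620 hPa: Δp = 90 hPa = 9000 Pa, q̄ = 0.0044 kg/kg → 0.0044 × 9000 / 9.8 = 4.04 mm
Layer 620–340 hPa: Δp = 280 hPa = 28000 Pa, q̄ = 0.0024 kg/kg → 0.0024 × 28000 / 9.8 = 6.86 mm
Layer 340–250 hPa: Δp = 90 hPa = 9000 Pa, q̄ = 0.0012 kg/kg → 0.0012 × 9000 / 9.8 = 1.10 mm
PW = 20.43 + 13.39 + 4.04 + 6.86 + 1.10 = 45.82 ≈ 45.8 mm.
Rainfall = ε × PW = 0.5 × 45.8 = 22.9 mm.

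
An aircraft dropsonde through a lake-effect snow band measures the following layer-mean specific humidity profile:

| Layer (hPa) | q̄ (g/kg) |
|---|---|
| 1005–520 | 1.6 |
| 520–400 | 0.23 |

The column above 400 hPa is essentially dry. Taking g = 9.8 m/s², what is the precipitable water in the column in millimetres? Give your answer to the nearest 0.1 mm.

Precipitable water is the column-integrated vapour mass per unit area: PW = (1/g) Σ q̄ Δp, with q in kg/kg and Δp in Pa (1 kg/m² of water = 1 mm).
Layer 1005–520 hPa: Δp = 485 hPa = 48500 Pa, q̄ = 0.0016 kg/kg → 0.0016 × 48500 / 9.8 = 7.92 mm
Layer 520–400 hPa: Δp = 120 hPa = 12000 Pa, q̄ = 0.00023 kg/kg → 0.00023 × 12000 / 9.8 = 0.28 mm
PW = 7.92 + 0.28 = 8.20 ≈ 8.2 mm.

PW ≈ 8.2 mm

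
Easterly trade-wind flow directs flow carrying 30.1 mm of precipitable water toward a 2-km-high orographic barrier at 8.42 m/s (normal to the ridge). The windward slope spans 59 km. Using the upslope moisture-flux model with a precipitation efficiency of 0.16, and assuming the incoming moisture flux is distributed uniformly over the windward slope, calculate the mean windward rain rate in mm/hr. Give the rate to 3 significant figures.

R ≈ 2.47 mm/hr

Incoming column moisture flux per unit ridge length: F = V × PW = 8.42 × 30.1 = 253.442 mm·m/s.
Spread over the 59 km slope with efficiency ε = 0.16: R = ε·F/W = 0.16 × 253.442 / 59000 m = 6.873e-04 mm/s.
R = 6.873e-04 × 3600 = 2.47 mm/hr.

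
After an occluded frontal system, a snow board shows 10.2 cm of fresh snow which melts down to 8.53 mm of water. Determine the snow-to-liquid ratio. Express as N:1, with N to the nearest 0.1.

ratio ≈ 12.0

Ratio = snow depth / SWE = 102 mm / 8.53 mm = 12.0, i.e. 12.0:1.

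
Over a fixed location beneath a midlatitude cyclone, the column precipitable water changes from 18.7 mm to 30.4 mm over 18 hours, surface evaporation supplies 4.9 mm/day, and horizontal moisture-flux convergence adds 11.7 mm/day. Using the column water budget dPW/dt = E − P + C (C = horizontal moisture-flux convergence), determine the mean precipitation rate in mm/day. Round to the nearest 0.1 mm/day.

dPW/dt = (30.4 − 18.7) mm / (18/24 day) = +15.600 mm/day.
P = E + C − dPW/dt = 4.9 + (11.7) − (+15.600) = 1.0 mm/day.

P ≈ 1.0 mm/day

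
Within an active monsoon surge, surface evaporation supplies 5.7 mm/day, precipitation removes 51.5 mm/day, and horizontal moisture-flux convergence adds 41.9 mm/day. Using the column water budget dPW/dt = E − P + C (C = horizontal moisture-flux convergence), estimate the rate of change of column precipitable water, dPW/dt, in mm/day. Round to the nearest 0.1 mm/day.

dPW/dt ≈ -3.9 mm/day

dPW/dt = E − P + C = 5.7 − 51.5 + (41.9) = -3.9 mm/day.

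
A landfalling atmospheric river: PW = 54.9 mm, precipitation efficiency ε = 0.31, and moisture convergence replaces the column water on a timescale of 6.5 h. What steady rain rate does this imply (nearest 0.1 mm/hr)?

Each overturning extracts ε × PW = 0.31 × 54.9 = 17.019 mm.
Rate = ε·PW / τ = 17.019 / 6.5 h = 2.6 mm/hr.

R ≈ 2.6 mm/hr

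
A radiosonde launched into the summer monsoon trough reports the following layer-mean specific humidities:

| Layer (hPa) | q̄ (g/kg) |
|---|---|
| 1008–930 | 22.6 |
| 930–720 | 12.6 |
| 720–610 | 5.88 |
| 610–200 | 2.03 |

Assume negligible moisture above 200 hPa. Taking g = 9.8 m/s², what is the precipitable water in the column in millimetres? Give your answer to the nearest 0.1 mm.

PW ≈ 60.1 mm

Precipitable water is the column-integrated vapour mass per unit area: PW = (1/g) Σ q̄ Δp, with q in kg/kg and Δp in Pa (1 kg/m² of water = 1 mm).
Layer 1008–930 hPa: Δp = 78 hPa = 7800 Pa, q̄ = 0.0226 kg/kg → 0.0226 × 7800 / 9.8 = 17.99 mm
Layer 930–720 hPa: Δp = 210 hPa = 21000 Pa, q̄ = 0.0126 kg/kg → 0.0126 × 21000 / 9.8 = 27.00 mm
Layer 720–610 hPa: Δp = 110 hPa = 11000 Pa, q̄ = 0.00588 kg/kg → 0.00588 × 11000 / 9.8 = 6.60 mm
Layer 610–200 hPa: Δp = 410 hPa = 41000 Pa, q̄ = 0.00203 kg/kg → 0.00203 × 41000 / 9.8 = 8.49 mm
PW = 17.99 + 27.00 + 6.60 + 8.49 = 60.08 ≈ 60.1 mm.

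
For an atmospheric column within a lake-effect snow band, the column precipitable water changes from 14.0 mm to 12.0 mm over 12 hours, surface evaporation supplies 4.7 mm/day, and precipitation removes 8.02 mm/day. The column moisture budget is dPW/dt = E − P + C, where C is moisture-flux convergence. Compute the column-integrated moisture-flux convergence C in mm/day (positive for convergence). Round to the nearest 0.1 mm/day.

C ≈ -0.7 mm/day

dPW/dt = (12.0 − 14.0) mm / (12/24 day) = -4.000 mm/day.
C = dPW/dt − E + P = (-4.000) − 4.7 + 8.02 = -0.7 mm/day.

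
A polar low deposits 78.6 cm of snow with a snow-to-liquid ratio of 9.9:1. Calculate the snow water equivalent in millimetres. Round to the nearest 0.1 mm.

SWE ≈ 79.4 mm

SWE = snow depth / ratio = 78.6 cm / 9.9 = 7.939 cm = 79.4 mm.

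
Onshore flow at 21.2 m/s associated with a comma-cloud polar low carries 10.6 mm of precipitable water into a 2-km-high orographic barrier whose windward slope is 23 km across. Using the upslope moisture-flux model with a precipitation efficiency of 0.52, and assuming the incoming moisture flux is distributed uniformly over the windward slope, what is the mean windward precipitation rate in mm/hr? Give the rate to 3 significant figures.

Incoming column moisture flux per unit ridge length: F = V × PW = 21.2 × 10.6 = 224.72 mm·m/s.
Spread over the 23 km slope with efficiency ε = 0.52: R = ε·F/W = 0.52 × 224.72 / 23000 m = 5.081e-03 mm/s.
R = 5.081e-03 × 3600 = 18.3 mm/hr.

R ≈ 18.3 mm/hr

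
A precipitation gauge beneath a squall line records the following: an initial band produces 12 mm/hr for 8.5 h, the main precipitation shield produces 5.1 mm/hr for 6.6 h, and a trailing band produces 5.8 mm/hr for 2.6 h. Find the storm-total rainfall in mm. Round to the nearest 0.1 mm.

Total = Σ Rᵢ Δtᵢ = 12 × 8.5 + 5.1 × 6.6 + 5.8 × 2.6
      = 102 + 33.66 + 15.08 = 150.7 mm.

total ≈ 150.7 mm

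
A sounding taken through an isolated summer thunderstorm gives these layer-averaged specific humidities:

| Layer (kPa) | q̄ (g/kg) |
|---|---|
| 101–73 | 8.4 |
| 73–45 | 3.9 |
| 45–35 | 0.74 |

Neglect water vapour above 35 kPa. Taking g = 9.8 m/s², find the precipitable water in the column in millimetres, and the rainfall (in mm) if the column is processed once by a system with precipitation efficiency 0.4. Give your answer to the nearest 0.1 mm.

PW ≈ 35.9 mm; rainfall ≈ 14.4 mm

Precipitable water is the column-integrated vapour mass per unit area: PW = (1/g) Σ q̄ Δp, with q in kg/kg and Δp in Pa (1 kg/m² of water = 1 mm).
Layer 101–73 kPa: Δp = 280 hPa = 28000 Pa, q̄ = 0.0084 kg/kg → 0.0084 × 28000 / 9.8 = 24.00 mm
Layer 73–45 kPa: Δp = 280 hPa = 28000 Pa, q̄ = 0.0039 kg/kg → 0.0039 × 28000 / 9.8 = 11.14 mm
Layer 45–35 kPa: Δp = 100 hPa = 10000 Pa, q̄ = 0.00074 kg/kg → 0.00074 × 10000 / 9.8 = 0.76 mm
PW = 24.00 + 11.14 + 0.76 = 35.90 ≈ 35.9 mm.
Rainfall = ε × PW = 0.4 × 35.9 = 14.4 mm.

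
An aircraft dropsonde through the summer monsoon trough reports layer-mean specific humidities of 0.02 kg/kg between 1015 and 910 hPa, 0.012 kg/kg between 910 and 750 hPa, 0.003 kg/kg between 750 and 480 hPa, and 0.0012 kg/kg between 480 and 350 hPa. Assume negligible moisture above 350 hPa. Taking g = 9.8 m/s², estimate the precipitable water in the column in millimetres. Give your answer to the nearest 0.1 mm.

PW ≈ 50.9 mm

Precipitable water is the column-integrated vapour mass per unit area: PW = (1/g) Σ q̄ Δp, with q in kg/kg and Δp in Pa (1 kg/m² of water = 1 mm).
Layer 1015–910 hPa: Δp = 105 hPa = 10500 Pa, q̄ = 0.02 kg/kg → 0.02 × 10500 / 9.8 = 21.43 mm
Layer 910–750 hPa: Δp = 160 hPa = 16000 Pa, q̄ = 0.012 kg/kg → 0.012 × 16000 / 9.8 = 19.59 mm
Layer 750–480 hPa: Δp = 270 hPa = 27000 Pa, q̄ = 0.003 kg/kg → 0.003 × 27000 / 9.8 = 8.27 mm
Layer 480–350 hPa: Δp = 130 hPa = 13000 Pa, q̄ = 0.0012 kg/kg → 0.0012 × 13000 / 9.8 = 1.59 mm
PW = 21.43 + 19.59 + 8.27 + 1.59 = 50.88 ≈ 50.9 mm.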